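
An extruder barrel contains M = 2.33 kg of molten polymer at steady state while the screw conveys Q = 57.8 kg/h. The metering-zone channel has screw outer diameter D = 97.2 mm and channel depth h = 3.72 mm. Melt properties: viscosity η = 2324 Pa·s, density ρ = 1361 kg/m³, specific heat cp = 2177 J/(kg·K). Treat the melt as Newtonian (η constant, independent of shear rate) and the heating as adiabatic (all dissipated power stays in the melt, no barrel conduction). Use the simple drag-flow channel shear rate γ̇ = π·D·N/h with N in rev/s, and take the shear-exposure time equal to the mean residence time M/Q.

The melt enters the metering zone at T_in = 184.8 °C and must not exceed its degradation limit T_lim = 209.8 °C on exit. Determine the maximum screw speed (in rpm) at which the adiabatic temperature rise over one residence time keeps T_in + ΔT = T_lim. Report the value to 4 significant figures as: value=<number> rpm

Convert throughput: Q = 57.8 kg/h = 57.8/3600 = 0.0160556 kg/s
t_res = M / Q_s = 2.33 / 0.0160556 = 145.121 s
D = 97.2 mm = 0.0972 m;  h = 3.72 mm = 0.00372 m
ΔT_a = T_lim − T_in = 209.8 − 184.8 = 25 K
Invert ΔT = ηγ̇²t_res/(ρcp) for γ̇: γ̇_max² = ΔT_a ρ cp / (η t_res) = 25·1361·2177 / (2324·145.121) = 219.629 s⁻²
γ̇_max = sqrt(219.629) = 14.8199 s⁻¹
N_max = γ̇_max h / (πD) = 14.8199·0.00372/(π·0.0972) = 0.180539 rev/s → ×60 = 10.8324 rpm

value=10.83 rpm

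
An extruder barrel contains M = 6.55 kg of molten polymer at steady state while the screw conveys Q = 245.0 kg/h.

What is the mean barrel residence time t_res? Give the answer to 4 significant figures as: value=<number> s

Q_s = Q / 3600 = 245.0 / 3600 = 0.0680556 kg/s
Mean residence time: t_res = M/Q_s = 6.55 kg / 0.0680556 kg/s = 96.2449 s

value=96.24 s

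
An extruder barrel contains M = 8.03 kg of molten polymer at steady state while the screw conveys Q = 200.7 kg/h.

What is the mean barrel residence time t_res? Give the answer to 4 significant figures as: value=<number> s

value=144.0 s

Throughput in SI: Q_s = 200.7 kg/h ÷ 3600 s/h = 0.05575 kg/s
t_res = M / Q_s = 8.03 ÷ 0.05575 = 144.036 s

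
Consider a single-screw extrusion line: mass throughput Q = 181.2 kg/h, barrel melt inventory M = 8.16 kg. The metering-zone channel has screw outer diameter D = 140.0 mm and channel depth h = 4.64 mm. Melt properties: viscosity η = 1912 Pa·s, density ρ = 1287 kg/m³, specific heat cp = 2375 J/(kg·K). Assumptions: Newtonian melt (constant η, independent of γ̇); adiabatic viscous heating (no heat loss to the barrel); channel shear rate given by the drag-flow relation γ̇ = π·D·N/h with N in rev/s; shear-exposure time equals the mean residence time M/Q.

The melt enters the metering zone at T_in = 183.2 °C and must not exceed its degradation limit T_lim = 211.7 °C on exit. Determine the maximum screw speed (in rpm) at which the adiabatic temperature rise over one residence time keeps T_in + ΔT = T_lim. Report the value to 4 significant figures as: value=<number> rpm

Q_s = Q / 3600 = 181.2 / 3600 = 0.0503333 kg/s
Mean residence time: t_res = M/Q_s = 8.16 kg / 0.0503333 kg/s = 162.119 s
Geometry in SI: D = 140.0 mm → 0.14 m, h = 4.64 mm → 0.00464 m
Allowable rise: ΔT_a = T_lim − T_in = 211.7 − 183.2 = 28.5 K
γ̇_max² = ΔT_a·ρ·cp / (η·t_res) = [28.5 × 1287 × 2375] / [1912 × 162.119] = 281.038 s⁻²
γ̇_max = sqrt(281.038) = 16.7642 s⁻¹
Solve γ̇ = πDN/h for N: N_max = γ̇_max·h/(π·D) = 16.7642 × 0.00464 / (π × 0.14) = 0.176857 rev/s = 10.6114 rpm

value=10.61 rpm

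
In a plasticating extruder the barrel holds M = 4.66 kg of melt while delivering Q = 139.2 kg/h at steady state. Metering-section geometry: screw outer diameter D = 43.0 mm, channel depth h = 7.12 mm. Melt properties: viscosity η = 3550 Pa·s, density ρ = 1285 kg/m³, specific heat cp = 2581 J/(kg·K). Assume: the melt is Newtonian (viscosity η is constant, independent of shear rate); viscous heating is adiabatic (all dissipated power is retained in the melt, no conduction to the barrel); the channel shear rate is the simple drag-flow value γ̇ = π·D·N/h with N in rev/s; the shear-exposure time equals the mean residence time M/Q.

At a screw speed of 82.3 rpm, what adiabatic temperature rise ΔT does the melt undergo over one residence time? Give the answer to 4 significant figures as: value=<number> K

Q_s = Q / 3600 = 139.2 / 3600 = 0.0386667 kg/s
t_res = M / Q_s = 4.66 / 0.0386667 = 120.517 s
D = 43.0 mm = 0.043 m;  h = 7.12 mm = 0.00712 m;  N = 82.3 rpm / 60 = 1.37167 rev/s
γ̇ = π·D·N / h = π · 0.043 · 1.37167 / 0.00712 = 26.0248 s⁻¹
ΔT = η·γ̇²·t_res / (ρ·cp) = 3550 · (26.0248)² · 120.517 / (1285 · 2581) = 87.3696 K

value=87.37 K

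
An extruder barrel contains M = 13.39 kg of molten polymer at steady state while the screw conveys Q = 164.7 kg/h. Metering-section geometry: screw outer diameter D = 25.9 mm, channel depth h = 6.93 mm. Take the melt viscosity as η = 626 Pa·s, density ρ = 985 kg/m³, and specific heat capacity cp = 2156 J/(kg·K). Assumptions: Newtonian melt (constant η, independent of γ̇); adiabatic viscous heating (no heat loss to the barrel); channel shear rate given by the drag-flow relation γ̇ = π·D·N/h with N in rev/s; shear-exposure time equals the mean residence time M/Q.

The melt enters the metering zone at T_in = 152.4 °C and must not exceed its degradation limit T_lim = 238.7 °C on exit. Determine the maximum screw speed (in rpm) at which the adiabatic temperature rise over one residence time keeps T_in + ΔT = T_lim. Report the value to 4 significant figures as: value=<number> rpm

Q_s = Q / 3600 = 164.7 / 3600 = 0.04575 kg/s
t_res = M / Q_s = 13.39 / 0.04575 = 292.678 s
Geometry in SI: D = 25.9 mm → 0.0259 m, h = 6.93 mm → 0.00693 m
Allowable rise: ΔT_a = T_lim − T_in = 238.7 − 152.4 = 86.3 K
γ̇_max² = ΔT_a·ρ·cp/(η·t_res) = 86.3·985·2156/(626·292.678) = 1000.3 s⁻²
γ̇_max = √1000.3 = 31.6276 s⁻¹
N_max = γ̇_max·h / (π·D) = 31.6276 · 0.00693 / (π · 0.0259) = 2.6937 rev/s = 161.622 rpm

value=161.6 rpm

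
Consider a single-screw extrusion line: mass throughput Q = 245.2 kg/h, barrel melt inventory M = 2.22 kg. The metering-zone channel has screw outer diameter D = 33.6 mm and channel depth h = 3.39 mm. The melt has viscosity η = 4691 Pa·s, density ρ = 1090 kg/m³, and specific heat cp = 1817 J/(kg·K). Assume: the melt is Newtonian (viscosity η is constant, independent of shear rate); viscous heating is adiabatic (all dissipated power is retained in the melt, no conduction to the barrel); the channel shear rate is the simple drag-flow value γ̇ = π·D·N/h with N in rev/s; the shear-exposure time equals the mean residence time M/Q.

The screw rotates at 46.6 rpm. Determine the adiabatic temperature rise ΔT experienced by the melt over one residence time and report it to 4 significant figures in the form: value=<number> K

Throughput in SI: Q_s = 245.2 kg/h ÷ 3600 s/h = 0.0681111 kg/s
t_res = M / Q_s = 2.22 / 0.0681111 = 32.5938 s
Convert to SI: D = 0.0336 m, h = 0.00339 m, N = 46.6/60 = 0.776667 rev/s
γ̇ = π D N / h = (π)(0.0336)(0.776667) / 0.00339 = 24.1838 s⁻¹
ΔT = η·γ̇²·t_res / (ρ·cp) = 4691 · (24.1838)² · 32.5938 / (1090 · 1817) = 45.151 K

value=45.15 K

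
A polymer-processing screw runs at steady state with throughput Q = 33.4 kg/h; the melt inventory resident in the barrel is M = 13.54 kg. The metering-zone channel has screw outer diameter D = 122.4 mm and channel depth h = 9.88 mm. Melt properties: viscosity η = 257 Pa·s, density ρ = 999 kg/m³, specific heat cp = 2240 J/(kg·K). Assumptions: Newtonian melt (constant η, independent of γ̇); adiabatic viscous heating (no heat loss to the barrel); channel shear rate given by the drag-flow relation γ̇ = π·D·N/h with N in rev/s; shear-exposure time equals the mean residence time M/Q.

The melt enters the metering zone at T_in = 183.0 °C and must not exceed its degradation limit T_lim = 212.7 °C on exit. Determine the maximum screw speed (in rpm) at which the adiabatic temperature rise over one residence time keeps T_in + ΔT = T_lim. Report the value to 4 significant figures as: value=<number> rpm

Convert throughput: Q = 33.4 kg/h = 33.4/3600 = 0.00927778 kg/s
t_res = M / Q_s = 13.54 / 0.00927778 = 1459.4 s
D = 122.4 mm = 0.1224 m;  h = 9.88 mm = 0.00988 m
Allowable rise: ΔT_a = T_lim − T_in = 212.7 − 183.0 = 29.7 K
γ̇_max² = ΔT_a·ρ·cp / (η·t_res) = [29.7 × 999 × 2240] / [257 × 1459.4] = 177.199 s⁻²
γ̇_max = √177.199 = 13.3116 s⁻¹
N_max = γ̇_max·h / (π·D) = 13.3116 · 0.00988 / (π · 0.1224) = 0.342024 rev/s = 20.5214 rpm

value=20.52 rpm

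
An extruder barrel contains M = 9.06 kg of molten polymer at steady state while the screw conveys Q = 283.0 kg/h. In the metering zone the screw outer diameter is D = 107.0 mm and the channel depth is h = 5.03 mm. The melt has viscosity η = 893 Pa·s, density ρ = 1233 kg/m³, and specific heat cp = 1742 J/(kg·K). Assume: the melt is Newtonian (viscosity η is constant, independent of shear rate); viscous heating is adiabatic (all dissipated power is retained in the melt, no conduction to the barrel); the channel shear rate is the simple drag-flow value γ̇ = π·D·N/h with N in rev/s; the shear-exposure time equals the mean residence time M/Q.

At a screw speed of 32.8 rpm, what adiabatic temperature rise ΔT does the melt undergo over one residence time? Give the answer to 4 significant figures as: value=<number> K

value=63.95 K

Q_s = Q / 3600 = 283.0 / 3600 = 0.0786111 kg/s
Mean residence time: t_res = M/Q_s = 9.06 kg / 0.0786111 kg/s = 115.251 s
D = 107.0 mm = 0.107 m;  h = 5.03 mm = 0.00503 m;  N = 32.8 rpm / 60 = 0.546667 rev/s
γ̇ = π D N / h = (π)(0.107)(0.546667) / 0.00503 = 36.5332 s⁻¹
ΔT = η·γ̇²·t_res/(ρ·cp) = [893 × 36.5332² × 115.251] / [1233 × 1742] = 63.953 K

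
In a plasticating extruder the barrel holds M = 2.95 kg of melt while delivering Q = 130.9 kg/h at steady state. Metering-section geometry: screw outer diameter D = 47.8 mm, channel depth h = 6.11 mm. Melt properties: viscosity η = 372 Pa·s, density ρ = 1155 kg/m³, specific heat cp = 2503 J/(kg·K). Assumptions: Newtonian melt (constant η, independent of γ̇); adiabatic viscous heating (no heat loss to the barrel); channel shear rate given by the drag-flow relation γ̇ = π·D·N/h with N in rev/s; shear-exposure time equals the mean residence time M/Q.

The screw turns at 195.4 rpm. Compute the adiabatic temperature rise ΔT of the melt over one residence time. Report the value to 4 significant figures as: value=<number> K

value=66.88 K

Convert throughput: Q = 130.9 kg/h = 130.9/3600 = 0.0363611 kg/s
t_res = M / Q_s = 2.95 / 0.0363611 = 81.1306 s
Geometry in metres: D = 47.8 mm → 0.0478 m, h = 6.11 mm → 0.00611 m; screw speed N = 195.4 rpm = 3.25667 rev/s
γ̇ = π·D·N / h = π · 0.0478 · 3.25667 / 0.00611 = 80.0405 s⁻¹
ΔT = η·γ̇²·t_res / (ρ·cp) = 372 · (80.0405)² · 81.1306 / (1155 · 2503) = 66.8813 K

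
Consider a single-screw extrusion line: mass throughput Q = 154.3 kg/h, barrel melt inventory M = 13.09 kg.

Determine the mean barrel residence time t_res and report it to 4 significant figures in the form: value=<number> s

Q_s = Q / 3600 = 154.3 / 3600 = 0.0428611 kg/s
t_res = M / Q_s = 13.09 ÷ 0.0428611 = 305.405 s

value=305.4 s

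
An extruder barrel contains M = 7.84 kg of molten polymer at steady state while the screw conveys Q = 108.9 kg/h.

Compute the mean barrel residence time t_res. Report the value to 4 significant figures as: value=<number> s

value=259.2 s

Q_s = Q / 3600 = 108.9 / 3600 = 0.03025 kg/s
t_res = M / Q_s = 7.84 ÷ 0.03025 = 259.174 s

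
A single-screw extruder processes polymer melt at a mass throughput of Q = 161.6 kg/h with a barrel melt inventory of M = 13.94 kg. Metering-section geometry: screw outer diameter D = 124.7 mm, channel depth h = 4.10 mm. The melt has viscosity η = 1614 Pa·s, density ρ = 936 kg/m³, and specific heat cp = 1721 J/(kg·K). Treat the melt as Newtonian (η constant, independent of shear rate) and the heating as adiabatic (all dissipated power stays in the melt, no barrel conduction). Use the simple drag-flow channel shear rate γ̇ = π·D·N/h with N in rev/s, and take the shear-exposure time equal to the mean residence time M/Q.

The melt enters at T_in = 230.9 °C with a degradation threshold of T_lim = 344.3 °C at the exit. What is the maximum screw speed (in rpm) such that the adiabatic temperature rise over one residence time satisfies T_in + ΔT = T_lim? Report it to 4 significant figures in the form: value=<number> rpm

Throughput in SI: Q_s = 161.6 kg/h ÷ 3600 s/h = 0.0448889 kg/s
t_res = M / Q_s = 13.94 ÷ 0.0448889 = 310.545 s
Geometry in SI: D = 124.7 mm → 0.1247 m, h = 4.10 mm → 0.0041 m
ΔT_a = T_lim − T_in = 344.3 °C − 230.9 °C = 113.4 K
γ̇_max² = ΔT_a·ρ·cp / (η·t_res) = [113.4 × 936 × 1721] / [1614 × 310.545] = 364.454 s⁻²
γ̇_max = √364.454 = 19.0907 s⁻¹
N_max = γ̇_max h / (πD) = 19.0907·0.0041/(π·0.1247) = 0.199797 rev/s → ×60 = 11.9878 rpm

value=11.99 rpm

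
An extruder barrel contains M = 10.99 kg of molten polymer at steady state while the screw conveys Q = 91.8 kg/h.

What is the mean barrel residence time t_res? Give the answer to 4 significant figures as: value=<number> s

value=431.0 s

Q_s = Q / 3600 = 91.8 / 3600 = 0.0255 kg/s
t_res = M / Q_s = 10.99 ÷ 0.0255 = 430.98 s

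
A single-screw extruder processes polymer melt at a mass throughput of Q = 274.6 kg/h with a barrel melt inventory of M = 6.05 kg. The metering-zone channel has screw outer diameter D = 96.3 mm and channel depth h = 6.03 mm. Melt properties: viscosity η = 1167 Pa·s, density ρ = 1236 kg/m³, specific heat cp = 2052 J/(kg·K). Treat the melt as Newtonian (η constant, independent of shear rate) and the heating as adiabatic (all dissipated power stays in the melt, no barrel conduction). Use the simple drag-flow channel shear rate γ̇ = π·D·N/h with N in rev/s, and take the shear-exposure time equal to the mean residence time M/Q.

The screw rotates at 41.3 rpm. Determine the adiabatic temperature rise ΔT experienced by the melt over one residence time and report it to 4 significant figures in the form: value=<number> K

Convert throughput: Q = 274.6 kg/h = 274.6/3600 = 0.0762778 kg/s
t_res = M / Q_s = 6.05 ÷ 0.0762778 = 79.3154 s
D = 96.3 mm = 0.0963 m;  h = 6.03 mm = 0.00603 m;  N = 41.3 rpm / 60 = 0.688333 rev/s
γ̇ = π·D·N / h = π · 0.0963 · 0.688333 / 0.00603 = 34.5349 s⁻¹
ΔT = η·γ̇²·t_res / (ρ·cp) = 1167 · (34.5349)² · 79.3154 / (1236 · 2052) = 43.5259 K

value=43.53 K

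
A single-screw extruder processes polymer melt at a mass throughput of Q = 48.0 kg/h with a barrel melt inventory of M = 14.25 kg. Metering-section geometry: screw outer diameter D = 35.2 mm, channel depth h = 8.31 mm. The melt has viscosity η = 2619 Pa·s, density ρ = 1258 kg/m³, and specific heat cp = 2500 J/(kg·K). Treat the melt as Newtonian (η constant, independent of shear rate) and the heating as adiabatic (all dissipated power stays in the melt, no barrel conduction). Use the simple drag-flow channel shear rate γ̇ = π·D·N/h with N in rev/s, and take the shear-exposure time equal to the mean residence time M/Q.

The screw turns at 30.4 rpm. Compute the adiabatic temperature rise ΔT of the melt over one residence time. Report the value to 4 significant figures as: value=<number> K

Q_s = Q / 3600 = 48.0 / 3600 = 0.0133333 kg/s
Mean residence time: t_res = M/Q_s = 14.25 kg / 0.0133333 kg/s = 1068.75 s
Convert to SI: D = 0.0352 m, h = 0.00831 m, N = 30.4/60 = 0.506667 rev/s
γ̇ = π·D·N / h = π · 0.0352 · 0.506667 / 0.00831 = 6.74239 s⁻¹
ΔT = η·γ̇²·t_res / (ρ·cp) = 2619 · (6.74239)² · 1068.75 / (1258 · 2500) = 40.4593 K

value=40.46 K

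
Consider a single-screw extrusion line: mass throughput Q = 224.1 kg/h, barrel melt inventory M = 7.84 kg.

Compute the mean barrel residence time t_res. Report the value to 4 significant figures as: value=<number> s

Q_s = Q / 3600 = 224.1 / 3600 = 0.06225 kg/s
t_res = M / Q_s = 7.84 / 0.06225 = 125.944 s

value=125.9 s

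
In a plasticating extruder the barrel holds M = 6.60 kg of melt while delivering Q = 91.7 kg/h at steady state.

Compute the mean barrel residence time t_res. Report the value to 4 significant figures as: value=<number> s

value=259.1 s

Convert throughput: Q = 91.7 kg/h = 91.7/3600 = 0.0254722 kg/s
t_res = M / Q_s = 6.60 / 0.0254722 = 259.106 s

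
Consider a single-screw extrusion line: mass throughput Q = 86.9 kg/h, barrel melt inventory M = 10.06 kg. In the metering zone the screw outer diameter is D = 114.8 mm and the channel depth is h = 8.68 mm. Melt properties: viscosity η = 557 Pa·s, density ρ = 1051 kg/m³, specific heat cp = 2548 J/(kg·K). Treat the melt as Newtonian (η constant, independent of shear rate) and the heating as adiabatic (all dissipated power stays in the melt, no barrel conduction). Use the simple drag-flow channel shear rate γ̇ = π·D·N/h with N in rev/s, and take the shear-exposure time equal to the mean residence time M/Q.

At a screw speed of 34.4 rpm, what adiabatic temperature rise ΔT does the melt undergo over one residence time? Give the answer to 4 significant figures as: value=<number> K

Convert throughput: Q = 86.9 kg/h = 86.9/3600 = 0.0241389 kg/s
t_res = M / Q_s = 10.06 / 0.0241389 = 416.755 s
D = 114.8 mm = 0.1148 m;  h = 8.68 mm = 0.00868 m;  N = 34.4 rpm / 60 = 0.573333 rev/s
γ̇ = π·D·N / h = π · 0.1148 · 0.573333 / 0.00868 = 23.8221 s⁻¹
ΔT = η·γ̇²·t_res/(ρ·cp) = [557 × 23.8221² × 416.755] / [1051 × 2548] = 49.1917 K

value=49.19 K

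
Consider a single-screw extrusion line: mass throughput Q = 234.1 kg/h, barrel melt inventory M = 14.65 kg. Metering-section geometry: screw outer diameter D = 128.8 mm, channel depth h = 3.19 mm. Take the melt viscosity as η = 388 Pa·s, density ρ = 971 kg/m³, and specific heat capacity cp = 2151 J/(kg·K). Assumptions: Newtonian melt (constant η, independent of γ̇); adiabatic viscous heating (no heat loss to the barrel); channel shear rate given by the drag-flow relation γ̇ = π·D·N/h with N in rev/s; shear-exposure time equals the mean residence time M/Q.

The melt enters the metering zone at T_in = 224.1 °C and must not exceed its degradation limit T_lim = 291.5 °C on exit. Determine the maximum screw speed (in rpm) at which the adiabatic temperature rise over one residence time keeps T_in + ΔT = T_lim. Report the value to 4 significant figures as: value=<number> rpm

value=18.98 rpm

Throughput in SI: Q_s = 234.1 kg/h ÷ 3600 s/h = 0.0650278 kg/s
t_res = M / Q_s = 14.65 ÷ 0.0650278 = 225.288 s
D = 128.8 mm = 0.1288 m;  h = 3.19 mm = 0.00319 m
ΔT_a = T_lim − T_in = 291.5 °C − 224.1 °C = 67.4 K
γ̇_max² = ΔT_a·ρ·cp/(η·t_res) = 67.4·971·2151/(388·225.288) = 1610.46 s⁻²
γ̇_max = sqrt(1610.46) = 40.1305 s⁻¹
N_max = γ̇_max·h / (π·D) = 40.1305 · 0.00319 / (π · 0.1288) = 0.316373 rev/s = 18.9824 rpm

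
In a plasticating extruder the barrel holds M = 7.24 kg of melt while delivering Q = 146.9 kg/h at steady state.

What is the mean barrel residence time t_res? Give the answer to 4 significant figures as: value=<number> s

Q_s = Q / 3600 = 146.9 / 3600 = 0.0408056 kg/s
t_res = M / Q_s = 7.24 ÷ 0.0408056 = 177.427 s

value=177.4 s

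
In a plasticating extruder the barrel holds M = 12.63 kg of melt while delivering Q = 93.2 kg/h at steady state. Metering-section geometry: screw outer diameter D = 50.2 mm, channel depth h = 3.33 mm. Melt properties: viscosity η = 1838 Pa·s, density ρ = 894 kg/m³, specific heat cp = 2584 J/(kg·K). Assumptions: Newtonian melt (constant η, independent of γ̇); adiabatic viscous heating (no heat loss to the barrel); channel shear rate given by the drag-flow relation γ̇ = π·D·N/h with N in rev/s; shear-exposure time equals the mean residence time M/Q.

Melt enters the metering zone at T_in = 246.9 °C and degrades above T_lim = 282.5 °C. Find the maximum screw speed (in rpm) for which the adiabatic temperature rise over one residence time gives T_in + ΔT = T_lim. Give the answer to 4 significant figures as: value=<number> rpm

Convert throughput: Q = 93.2 kg/h = 93.2/3600 = 0.0258889 kg/s
t_res = M / Q_s = 12.63 ÷ 0.0258889 = 487.854 s
Convert to metres: D = 0.0502 m, h = 0.00333 m
ΔT_a = T_lim − T_in = 282.5 − 246.9 = 35.6 K
γ̇_max² = ΔT_a·ρ·cp/(η·t_res) = 35.6·894·2584/(1838·487.854) = 91.7159 s⁻²
γ̇_max = sqrt(91.7159) = 9.57684 s⁻¹
Solve γ̇ = πDN/h for N: N_max = γ̇_max·h/(π·D) = 9.57684 × 0.00333 / (π × 0.0502) = 0.202215 rev/s = 12.1329 rpm

value=12.13 rpm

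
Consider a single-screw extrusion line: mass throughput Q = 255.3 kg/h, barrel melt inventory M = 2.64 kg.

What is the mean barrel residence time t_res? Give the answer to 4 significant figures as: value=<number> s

value=37.23 s

Throughput in SI: Q_s = 255.3 kg/h ÷ 3600 s/h = 0.0709167 kg/s
Mean residence time: t_res = M/Q_s = 2.64 kg / 0.0709167 kg/s = 37.2268 s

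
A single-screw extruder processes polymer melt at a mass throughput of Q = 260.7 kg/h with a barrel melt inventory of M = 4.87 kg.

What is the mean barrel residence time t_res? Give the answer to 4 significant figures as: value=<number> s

value=67.25 s

Throughput in SI: Q_s = 260.7 kg/h ÷ 3600 s/h = 0.0724167 kg/s
Mean residence time: t_res = M/Q_s = 4.87 kg / 0.0724167 kg/s = 67.2497 s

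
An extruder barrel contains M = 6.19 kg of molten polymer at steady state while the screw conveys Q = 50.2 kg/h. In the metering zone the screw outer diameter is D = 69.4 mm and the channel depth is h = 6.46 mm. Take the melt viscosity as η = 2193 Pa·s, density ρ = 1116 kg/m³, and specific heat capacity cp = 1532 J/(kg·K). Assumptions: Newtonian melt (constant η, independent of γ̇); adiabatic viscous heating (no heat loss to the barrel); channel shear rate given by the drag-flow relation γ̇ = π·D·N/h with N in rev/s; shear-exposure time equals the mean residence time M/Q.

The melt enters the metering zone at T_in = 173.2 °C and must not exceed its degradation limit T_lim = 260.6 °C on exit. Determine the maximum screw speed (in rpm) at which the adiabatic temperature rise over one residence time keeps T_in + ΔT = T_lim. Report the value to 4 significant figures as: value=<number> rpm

value=22.03 rpm

Convert throughput: Q = 50.2 kg/h = 50.2/3600 = 0.0139444 kg/s
t_res = M / Q_s = 6.19 ÷ 0.0139444 = 443.904 s
Geometry in SI: D = 69.4 mm → 0.0694 m, h = 6.46 mm → 0.00646 m
ΔT_a = T_lim − T_in = 260.6 − 173.2 = 87.4 K
γ̇_max² = ΔT_a·ρ·cp / (η·t_res) = [87.4 × 1116 × 1532] / [2193 × 443.904] = 153.499 s⁻²
γ̇_max = √153.499 = 12.3895 s⁻¹
N_max = γ̇_max·h / (π·D) = 12.3895 · 0.00646 / (π · 0.0694) = 0.367093 rev/s = 22.0256 rpm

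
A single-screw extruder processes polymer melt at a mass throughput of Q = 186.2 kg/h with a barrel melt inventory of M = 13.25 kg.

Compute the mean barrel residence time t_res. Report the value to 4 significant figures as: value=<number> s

Throughput in SI: Q_s = 186.2 kg/h ÷ 3600 s/h = 0.0517222 kg/s
Mean residence time: t_res = M/Q_s = 13.25 kg / 0.0517222 kg/s = 256.176 s

value=256.2 s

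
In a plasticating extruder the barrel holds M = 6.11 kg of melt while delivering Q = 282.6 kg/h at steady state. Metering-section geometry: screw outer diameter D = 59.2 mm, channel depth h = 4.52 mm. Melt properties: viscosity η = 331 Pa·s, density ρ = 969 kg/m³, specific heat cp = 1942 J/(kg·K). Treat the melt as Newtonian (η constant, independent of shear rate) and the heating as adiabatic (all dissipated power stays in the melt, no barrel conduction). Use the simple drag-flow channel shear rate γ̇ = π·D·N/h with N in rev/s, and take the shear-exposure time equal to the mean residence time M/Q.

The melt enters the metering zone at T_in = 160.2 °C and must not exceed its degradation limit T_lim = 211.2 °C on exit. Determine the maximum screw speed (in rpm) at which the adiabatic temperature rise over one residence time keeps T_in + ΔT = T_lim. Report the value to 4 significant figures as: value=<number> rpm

value=89.00 rpm

Convert throughput: Q = 282.6 kg/h = 282.6/3600 = 0.0785 kg/s
t_res = M / Q_s = 6.11 / 0.0785 = 77.8344 s
D = 59.2 mm = 0.0592 m;  h = 4.52 mm = 0.00452 m
Allowable rise: ΔT_a = T_lim − T_in = 211.2 − 160.2 = 51 K
Invert ΔT = ηγ̇²t_res/(ρcp) for γ̇: γ̇_max² = ΔT_a ρ cp / (η t_res) = 51·969·1942 / (331·77.8344) = 3725.15 s⁻²
γ̇_max = √3725.15 = 61.034 s⁻¹
Solve γ̇ = πDN/h for N: N_max = γ̇_max·h/(π·D) = 61.034 × 0.00452 / (π × 0.0592) = 1.48333 rev/s = 89 rpm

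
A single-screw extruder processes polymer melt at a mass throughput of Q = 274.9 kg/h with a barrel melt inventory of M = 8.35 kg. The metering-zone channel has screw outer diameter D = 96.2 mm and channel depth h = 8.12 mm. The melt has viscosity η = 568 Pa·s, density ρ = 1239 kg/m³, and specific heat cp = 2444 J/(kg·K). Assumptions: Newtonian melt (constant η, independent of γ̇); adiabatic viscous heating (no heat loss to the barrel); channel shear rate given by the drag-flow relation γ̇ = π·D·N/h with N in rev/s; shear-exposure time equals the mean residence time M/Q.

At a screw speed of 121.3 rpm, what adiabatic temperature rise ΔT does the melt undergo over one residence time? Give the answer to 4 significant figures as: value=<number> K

Convert throughput: Q = 274.9 kg/h = 274.9/3600 = 0.0763611 kg/s
t_res = M / Q_s = 8.35 ÷ 0.0763611 = 109.349 s
Geometry in metres: D = 96.2 mm → 0.0962 m, h = 8.12 mm → 0.00812 m; screw speed N = 121.3 rpm = 2.02167 rev/s
γ̇ = π·D·N / h = π · 0.0962 · 2.02167 / 0.00812 = 75.2451 s⁻¹
ΔT = η·γ̇²·t_res/(ρ·cp) = [568 × 75.2451² × 109.349] / [1239 × 2444] = 116.131 K

value=116.1 K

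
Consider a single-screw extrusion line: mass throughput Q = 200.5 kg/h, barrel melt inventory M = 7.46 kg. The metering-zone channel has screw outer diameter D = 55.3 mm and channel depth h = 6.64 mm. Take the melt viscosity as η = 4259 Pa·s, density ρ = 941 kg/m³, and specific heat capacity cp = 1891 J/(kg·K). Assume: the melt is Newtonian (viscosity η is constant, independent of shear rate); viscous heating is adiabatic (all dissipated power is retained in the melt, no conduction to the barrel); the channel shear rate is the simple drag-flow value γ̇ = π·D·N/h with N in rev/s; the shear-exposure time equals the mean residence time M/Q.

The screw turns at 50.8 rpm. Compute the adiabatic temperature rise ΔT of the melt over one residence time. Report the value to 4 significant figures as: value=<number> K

value=157.3 K

Convert throughput: Q = 200.5 kg/h = 200.5/3600 = 0.0556944 kg/s
t_res = M / Q_s = 7.46 / 0.0556944 = 133.945 s
Convert to SI: D = 0.0553 m, h = 0.00664 m, N = 50.8/60 = 0.846667 rev/s
Shear rate: γ̇ = πDN/h = π·0.0553·0.846667/0.00664 = 22.1523 s⁻¹
ΔT = η·γ̇²·t_res/(ρ·cp) = [4259 × 22.1523² × 133.945] / [941 × 1891] = 157.323 K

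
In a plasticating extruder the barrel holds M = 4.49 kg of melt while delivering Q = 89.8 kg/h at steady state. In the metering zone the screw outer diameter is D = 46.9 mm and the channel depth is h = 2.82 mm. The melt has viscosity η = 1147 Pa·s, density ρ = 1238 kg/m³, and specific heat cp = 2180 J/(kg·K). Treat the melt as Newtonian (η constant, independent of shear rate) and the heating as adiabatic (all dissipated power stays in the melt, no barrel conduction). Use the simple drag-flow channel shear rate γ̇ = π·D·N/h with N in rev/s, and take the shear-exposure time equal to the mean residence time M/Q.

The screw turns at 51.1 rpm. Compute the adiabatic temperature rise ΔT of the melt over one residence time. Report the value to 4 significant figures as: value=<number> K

Q_s = Q / 3600 = 89.8 / 3600 = 0.0249444 kg/s
t_res = M / Q_s = 4.49 / 0.0249444 = 180 s
Geometry in metres: D = 46.9 mm → 0.0469 m, h = 2.82 mm → 0.00282 m; screw speed N = 51.1 rpm = 0.851667 rev/s
Shear rate: γ̇ = πDN/h = π·0.0469·0.851667/0.00282 = 44.4983 s⁻¹
Adiabatic rise: ΔT = η γ̇² t_res / (ρ cp) = 1147·(44.4983)²·180 / (1238·2180) = 151.477 K

value=151.5 K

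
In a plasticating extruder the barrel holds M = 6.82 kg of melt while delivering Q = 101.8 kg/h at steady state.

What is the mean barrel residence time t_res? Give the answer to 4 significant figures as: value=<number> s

value=241.2 s

Q_s = Q / 3600 = 101.8 / 3600 = 0.0282778 kg/s
t_res = M / Q_s = 6.82 / 0.0282778 = 241.179 s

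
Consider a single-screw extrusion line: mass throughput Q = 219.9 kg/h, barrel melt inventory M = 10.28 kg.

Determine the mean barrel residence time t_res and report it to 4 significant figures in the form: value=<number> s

value=168.3 s

Q_s = Q / 3600 = 219.9 / 3600 = 0.0610833 kg/s
t_res = M / Q_s = 10.28 ÷ 0.0610833 = 168.295 s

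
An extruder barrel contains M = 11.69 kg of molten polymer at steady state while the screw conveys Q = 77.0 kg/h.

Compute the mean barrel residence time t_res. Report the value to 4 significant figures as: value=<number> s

Throughput in SI: Q_s = 77.0 kg/h ÷ 3600 s/h = 0.0213889 kg/s
Mean residence time: t_res = M/Q_s = 11.69 kg / 0.0213889 kg/s = 546.545 s

value=546.5 s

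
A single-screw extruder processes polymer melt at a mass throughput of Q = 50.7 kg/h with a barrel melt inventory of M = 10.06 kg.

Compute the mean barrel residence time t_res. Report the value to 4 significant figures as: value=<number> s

Convert throughput: Q = 50.7 kg/h = 50.7/3600 = 0.0140833 kg/s
Mean residence time: t_res = M/Q_s = 10.06 kg / 0.0140833 kg/s = 714.32 s

value=714.3 s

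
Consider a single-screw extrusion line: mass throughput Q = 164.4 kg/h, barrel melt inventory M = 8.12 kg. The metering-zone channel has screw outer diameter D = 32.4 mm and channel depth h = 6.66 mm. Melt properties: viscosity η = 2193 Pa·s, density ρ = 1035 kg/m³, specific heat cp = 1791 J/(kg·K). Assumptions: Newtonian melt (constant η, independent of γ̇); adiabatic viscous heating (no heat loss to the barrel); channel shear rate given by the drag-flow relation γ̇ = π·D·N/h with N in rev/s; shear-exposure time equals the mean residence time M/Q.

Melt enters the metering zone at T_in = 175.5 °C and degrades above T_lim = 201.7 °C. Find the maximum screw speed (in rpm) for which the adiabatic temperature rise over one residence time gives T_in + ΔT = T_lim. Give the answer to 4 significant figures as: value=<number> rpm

value=43.81 rpm

Q_s = Q / 3600 = 164.4 / 3600 = 0.0456667 kg/s
Mean residence time: t_res = M/Q_s = 8.12 kg / 0.0456667 kg/s = 177.81 s
Convert to metres: D = 0.0324 m, h = 0.00666 m
ΔT_a = T_lim − T_in = 201.7 − 175.5 = 26.2 K
γ̇_max² = ΔT_a·ρ·cp/(η·t_res) = 26.2·1035·1791/(2193·177.81) = 124.549 s⁻²
γ̇_max = √124.549 = 11.1602 s⁻¹
N_max = γ̇_max·h / (π·D) = 11.1602 · 0.00666 / (π · 0.0324) = 0.730214 rev/s = 43.8129 rpm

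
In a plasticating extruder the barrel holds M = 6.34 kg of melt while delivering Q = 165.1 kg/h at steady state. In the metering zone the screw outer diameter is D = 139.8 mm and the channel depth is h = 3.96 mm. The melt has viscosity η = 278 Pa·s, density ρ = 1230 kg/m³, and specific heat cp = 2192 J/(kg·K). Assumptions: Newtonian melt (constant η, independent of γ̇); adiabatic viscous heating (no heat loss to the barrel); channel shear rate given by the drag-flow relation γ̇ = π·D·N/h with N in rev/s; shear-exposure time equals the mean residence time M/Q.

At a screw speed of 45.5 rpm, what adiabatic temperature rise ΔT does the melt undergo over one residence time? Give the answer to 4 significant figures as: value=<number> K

value=100.8 K

Convert throughput: Q = 165.1 kg/h = 165.1/3600 = 0.0458611 kg/s
t_res = M / Q_s = 6.34 ÷ 0.0458611 = 138.243 s
D = 139.8 mm = 0.1398 m;  h = 3.96 mm = 0.00396 m;  N = 45.5 rpm / 60 = 0.758333 rev/s
Shear rate: γ̇ = πDN/h = π·0.1398·0.758333/0.00396 = 84.105 s⁻¹
ΔT = η·γ̇²·t_res / (ρ·cp) = 278 · (84.105)² · 138.243 / (1230 · 2192) = 100.83 K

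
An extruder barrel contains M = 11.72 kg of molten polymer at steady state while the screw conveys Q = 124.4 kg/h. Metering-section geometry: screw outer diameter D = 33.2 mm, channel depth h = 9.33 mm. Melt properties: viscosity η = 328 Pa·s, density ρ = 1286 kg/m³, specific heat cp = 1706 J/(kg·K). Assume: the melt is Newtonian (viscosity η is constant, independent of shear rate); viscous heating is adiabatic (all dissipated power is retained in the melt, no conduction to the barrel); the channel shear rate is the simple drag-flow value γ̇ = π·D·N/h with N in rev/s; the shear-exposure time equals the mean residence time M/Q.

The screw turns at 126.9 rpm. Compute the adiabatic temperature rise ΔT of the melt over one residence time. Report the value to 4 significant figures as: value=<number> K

Throughput in SI: Q_s = 124.4 kg/h ÷ 3600 s/h = 0.0345556 kg/s
Mean residence time: t_res = M/Q_s = 11.72 kg / 0.0345556 kg/s = 339.164 s
Geometry in metres: D = 33.2 mm → 0.0332 m, h = 9.33 mm → 0.00933 m; screw speed N = 126.9 rpm = 2.115 rev/s
γ̇ = π·D·N / h = π · 0.0332 · 2.115 / 0.00933 = 23.6438 s⁻¹
ΔT = η·γ̇²·t_res/(ρ·cp) = [328 × 23.6438² × 339.164] / [1286 × 1706] = 28.3463 K

value=28.35 K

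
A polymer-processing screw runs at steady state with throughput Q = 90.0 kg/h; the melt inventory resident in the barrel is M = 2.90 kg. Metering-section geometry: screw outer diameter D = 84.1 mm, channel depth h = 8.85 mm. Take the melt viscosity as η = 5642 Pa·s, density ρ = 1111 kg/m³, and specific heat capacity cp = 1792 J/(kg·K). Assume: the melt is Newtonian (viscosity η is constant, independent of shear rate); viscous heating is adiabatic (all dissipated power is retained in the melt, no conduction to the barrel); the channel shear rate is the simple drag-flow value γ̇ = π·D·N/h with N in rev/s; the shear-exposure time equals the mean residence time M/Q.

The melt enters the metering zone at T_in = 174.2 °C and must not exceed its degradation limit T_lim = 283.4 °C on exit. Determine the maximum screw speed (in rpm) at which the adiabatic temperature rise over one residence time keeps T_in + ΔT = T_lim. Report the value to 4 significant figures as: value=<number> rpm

Q_s = Q / 3600 = 90.0 / 3600 = 0.025 kg/s
t_res = M / Q_s = 2.90 ÷ 0.025 = 116 s
Geometry in SI: D = 84.1 mm → 0.0841 m, h = 8.85 mm → 0.00885 m
ΔT_a = T_lim − T_in = 283.4 °C − 174.2 °C = 109.2 K
Invert ΔT = ηγ̇²t_res/(ρcp) for γ̇: γ̇_max² = ΔT_a ρ cp / (η t_res) = 109.2·1111·1792 / (5642·116) = 332.188 s⁻²
Take the square root: γ̇_max = √(332.188) = 18.226 s⁻¹
N_max = γ̇_max h / (πD) = 18.226·0.00885/(π·0.0841) = 0.610505 rev/s → ×60 = 36.6303 rpm

value=36.63 rpm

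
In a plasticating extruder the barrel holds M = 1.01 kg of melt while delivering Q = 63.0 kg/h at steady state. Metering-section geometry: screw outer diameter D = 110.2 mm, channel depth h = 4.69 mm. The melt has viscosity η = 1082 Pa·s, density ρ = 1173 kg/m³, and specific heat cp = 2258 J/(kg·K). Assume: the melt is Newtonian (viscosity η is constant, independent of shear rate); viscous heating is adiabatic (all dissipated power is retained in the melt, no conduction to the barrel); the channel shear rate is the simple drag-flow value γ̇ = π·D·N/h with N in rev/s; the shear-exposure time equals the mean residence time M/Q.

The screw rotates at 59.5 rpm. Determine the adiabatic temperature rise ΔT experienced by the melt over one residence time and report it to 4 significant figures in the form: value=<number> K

value=126.3 K

Throughput in SI: Q_s = 63.0 kg/h ÷ 3600 s/h = 0.0175 kg/s
Mean residence time: t_res = M/Q_s = 1.01 kg / 0.0175 kg/s = 57.7143 s
D = 110.2 mm = 0.1102 m;  h = 4.69 mm = 0.00469 m;  N = 59.5 rpm / 60 = 0.991667 rev/s
γ̇ = π·D·N / h = π · 0.1102 · 0.991667 / 0.00469 = 73.2022 s⁻¹
Adiabatic rise: ΔT = η γ̇² t_res / (ρ cp) = 1082·(73.2022)²·57.7143 / (1173·2258) = 126.339 K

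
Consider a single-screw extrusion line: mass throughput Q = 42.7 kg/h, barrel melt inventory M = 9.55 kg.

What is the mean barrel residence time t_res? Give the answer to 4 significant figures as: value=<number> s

value=805.2 s

Convert throughput: Q = 42.7 kg/h = 42.7/3600 = 0.0118611 kg/s
t_res = M / Q_s = 9.55 ÷ 0.0118611 = 805.152 s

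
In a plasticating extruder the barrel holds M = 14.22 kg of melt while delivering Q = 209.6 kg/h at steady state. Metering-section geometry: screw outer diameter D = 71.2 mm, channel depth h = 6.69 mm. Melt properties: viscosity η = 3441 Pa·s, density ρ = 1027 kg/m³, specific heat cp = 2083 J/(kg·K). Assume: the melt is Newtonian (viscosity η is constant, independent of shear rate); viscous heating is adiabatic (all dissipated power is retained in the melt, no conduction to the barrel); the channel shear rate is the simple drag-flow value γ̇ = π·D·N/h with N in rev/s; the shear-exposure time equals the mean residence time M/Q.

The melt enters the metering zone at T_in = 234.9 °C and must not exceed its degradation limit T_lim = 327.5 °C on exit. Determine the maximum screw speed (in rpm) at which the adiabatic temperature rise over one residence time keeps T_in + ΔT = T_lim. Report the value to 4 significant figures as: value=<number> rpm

Q_s = Q / 3600 = 209.6 / 3600 = 0.0582222 kg/s
t_res = M / Q_s = 14.22 ÷ 0.0582222 = 244.237 s
Convert to metres: D = 0.0712 m, h = 0.00669 m
Allowable rise: ΔT_a = T_lim − T_in = 327.5 − 234.9 = 92.6 K
γ̇_max² = ΔT_a·ρ·cp / (η·t_res) = [92.6 × 1027 × 2083] / [3441 × 244.237] = 235.708 s⁻²
γ̇_max = sqrt(235.708) = 15.3528 s⁻¹
N_max = γ̇_max·h / (π·D) = 15.3528 · 0.00669 / (π · 0.0712) = 0.459181 rev/s = 27.5509 rpm

value=27.55 rpm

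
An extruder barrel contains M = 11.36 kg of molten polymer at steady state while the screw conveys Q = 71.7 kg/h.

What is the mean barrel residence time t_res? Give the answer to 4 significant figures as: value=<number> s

value=570.4 s

Convert throughput: Q = 71.7 kg/h = 71.7/3600 = 0.0199167 kg/s
t_res = M / Q_s = 11.36 ÷ 0.0199167 = 570.377 s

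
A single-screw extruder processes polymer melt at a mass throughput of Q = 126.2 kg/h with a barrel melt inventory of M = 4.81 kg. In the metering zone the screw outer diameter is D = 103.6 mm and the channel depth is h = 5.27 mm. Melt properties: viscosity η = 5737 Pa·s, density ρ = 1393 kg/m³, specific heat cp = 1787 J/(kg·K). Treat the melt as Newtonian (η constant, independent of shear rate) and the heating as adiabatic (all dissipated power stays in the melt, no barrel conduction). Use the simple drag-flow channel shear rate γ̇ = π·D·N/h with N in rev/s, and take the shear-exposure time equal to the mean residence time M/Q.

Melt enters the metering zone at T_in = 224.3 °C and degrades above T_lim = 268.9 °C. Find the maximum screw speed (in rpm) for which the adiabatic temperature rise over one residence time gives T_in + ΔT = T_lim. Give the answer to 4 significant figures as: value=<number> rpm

value=11.54 rpm

Q_s = Q / 3600 = 126.2 / 3600 = 0.0350556 kg/s
t_res = M / Q_s = 4.81 / 0.0350556 = 137.211 s
D = 103.6 mm = 0.1036 m;  h = 5.27 mm = 0.00527 m
Allowable rise: ΔT_a = T_lim − T_in = 268.9 − 224.3 = 44.6 K
Invert ΔT = ηγ̇²t_res/(ρcp) for γ̇: γ̇_max² = ΔT_a ρ cp / (η t_res) = 44.6·1393·1787 / (5737·137.211) = 141.038 s⁻²
γ̇_max = √141.038 = 11.876 s⁻¹
N_max = γ̇_max h / (πD) = 11.876·0.00527/(π·0.1036) = 0.192296 rev/s → ×60 = 11.5377 rpm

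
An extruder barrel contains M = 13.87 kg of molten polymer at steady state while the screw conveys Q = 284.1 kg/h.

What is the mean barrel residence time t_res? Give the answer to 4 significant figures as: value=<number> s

value=175.8 s

Q_s = Q / 3600 = 284.1 / 3600 = 0.0789167 kg/s
t_res = M / Q_s = 13.87 ÷ 0.0789167 = 175.755 s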